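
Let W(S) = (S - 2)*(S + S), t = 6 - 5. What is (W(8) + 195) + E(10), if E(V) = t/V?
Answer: 2911/10 ≈ 291.10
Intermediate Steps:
t = 1
W(S) = 2*S*(-2 + S) (W(S) = (-2 + S)*(2*S) = 2*S*(-2 + S))
E(V) = 1/V
(W(8) + 195) + E(10) = (2*8*(-2 + 8) + 195) + 1/10 = (2*8*6 + 195) + 1/10 = (96 + 195) + 1/10 = 291 + 1/10 = 2911/10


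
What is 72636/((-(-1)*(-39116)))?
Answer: -18159/9779 ≈ -1.8569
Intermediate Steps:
72636/((-(-1)*(-39116))) = 72636/((-1*39116)) = 72636/(-39116) = 72636*(-1/39116) = -18159/9779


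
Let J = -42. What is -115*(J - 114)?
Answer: 17940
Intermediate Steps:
-115*(J - 114) = -115*(-42 - 114) = -115*(-156) = 17940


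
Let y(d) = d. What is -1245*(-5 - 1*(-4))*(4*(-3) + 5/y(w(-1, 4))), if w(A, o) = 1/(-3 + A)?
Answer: -39840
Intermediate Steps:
-1245*(-5 - 1*(-4))*(4*(-3) + 5/y(w(-1, 4))) = -1245*(-5 - 1*(-4))*(4*(-3) + 5/(1/(-3 - 1))) = -1245*(-5 + 4)*(-12 + 5/(1/(-4))) = -(-1245)*(-12 + 5/(-¼)) = -(-1245)*(-12 + 5*(-4)) = -(-1245)*(-12 - 20) = -(-1245)*(-32) = -1245*32 = -39840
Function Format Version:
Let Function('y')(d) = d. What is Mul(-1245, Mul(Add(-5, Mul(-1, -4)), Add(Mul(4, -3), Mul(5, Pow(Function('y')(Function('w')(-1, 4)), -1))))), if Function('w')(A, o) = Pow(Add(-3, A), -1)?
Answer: -39840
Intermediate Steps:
Mul(-1245, Mul(Add(-5, Mul(-1, -4)), Add(Mul(4, -3), Mul(5, Pow(Function('y')(Function('w')(-1, 4)), -1))))) = Mul(-1245, Mul(Add(-5, Mul(-1, -4)), Add(Mul(4, -3), Mul(5, Pow(Pow(Add(-3, -1), -1), -1))))) = Mul(-1245, Mul(Add(-5, 4), Add(-12, Mul(5, Pow(Pow(-4, -1), -1))))) = Mul(-1245, Mul(-1, Add(-12, Mul(5, Pow(Rational(-1, 4), -1))))) = Mul(-1245, Mul(-1, Add(-12, Mul(5, -4)))) = Mul(-1245, Mul(-1, Add(-12, -20))) = Mul(-1245, Mul(-1, -32)) = Mul(-1245, 32) = -39840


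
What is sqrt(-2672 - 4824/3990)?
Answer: 2*I*sqrt(295539965)/665 ≈ 51.703*I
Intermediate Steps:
sqrt(-2672 - 4824/3990) = sqrt(-2672 - 4824*1/3990) = sqrt(-2672 - 804/665) = sqrt(-1777684/665) = 2*I*sqrt(295539965)/665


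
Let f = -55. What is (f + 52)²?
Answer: 9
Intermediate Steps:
(f + 52)² = (-55 + 52)² = (-3)² = 9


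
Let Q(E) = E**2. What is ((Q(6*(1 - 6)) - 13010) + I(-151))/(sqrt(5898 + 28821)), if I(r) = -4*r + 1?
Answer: -3835*sqrt(34719)/11573 ≈ -61.745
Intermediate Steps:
I(r) = 1 - 4*r
((Q(6*(1 - 6)) - 13010) + I(-151))/(sqrt(5898 + 28821)) = (((6*(1 - 6))**2 - 13010) + (1 - 4*(-151)))/(sqrt(5898 + 28821)) = (((6*(-5))**2 - 13010) + (1 + 604))/(sqrt(34719)) = (((-30)**2 - 13010) + 605)*(sqrt(34719)/34719) = ((900 - 13010) + 605)*(sqrt(34719)/34719) = (-12110 + 605)*(sqrt(34719)/34719) = -3835*sqrt(34719)/11573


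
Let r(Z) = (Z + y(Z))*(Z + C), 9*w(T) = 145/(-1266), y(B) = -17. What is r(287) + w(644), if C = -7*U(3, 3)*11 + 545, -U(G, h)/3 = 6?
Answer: 6823410695/11394 ≈ 5.9886e+5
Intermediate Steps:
U(G, h) = -18 (U(G, h) = -3*6 = -18)
w(T) = -145/11394 (w(T) = (145/(-1266))/9 = (145*(-1/1266))/9 = (⅑)*(-145/1266) = -145/11394)
C = 1931 (C = -7*(-18)*11 + 545 = 126*11 + 545 = 1386 + 545 = 1931)
r(Z) = (-17 + Z)*(1931 + Z) (r(Z) = (Z - 17)*(Z + 1931) = (-17 + Z)*(1931 + Z))
r(287) + w(644) = (-32827 + 287² + 1914*287) - 145/11394 = (-32827 + 82369 + 549318) - 145/11394 = 598860 - 145/11394 = 6823410695/11394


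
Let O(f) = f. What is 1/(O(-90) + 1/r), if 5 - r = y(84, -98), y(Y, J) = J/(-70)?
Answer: -18/1615 ≈ -0.011146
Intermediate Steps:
y(Y, J) = -J/70 (y(Y, J) = J*(-1/70) = -J/70)
r = 18/5 (r = 5 - (-1)*(-98)/70 = 5 - 1*7/5 = 5 - 7/5 = 18/5 ≈ 3.6000)
1/(O(-90) + 1/r) = 1/(-90 + 1/(18/5)) = 1/(-90 + 5/18) = 1/(-1615/18) = -18/1615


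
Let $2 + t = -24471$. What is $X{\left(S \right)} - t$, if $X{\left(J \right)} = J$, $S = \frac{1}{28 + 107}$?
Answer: $\frac{3303856}{135} \approx 24473.0$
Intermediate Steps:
$S = \frac{1}{135} \approx 0.0074074$
$t = -24473$ ($t = -2 - 24471 = -24473$)
$X{\left(S \right)} - t = \frac{1}{135} - -24473 = \frac{1}{135} + 24473 = \frac{3303856}{135}$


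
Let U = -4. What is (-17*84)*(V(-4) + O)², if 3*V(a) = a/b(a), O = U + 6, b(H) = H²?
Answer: -62951/12 ≈ -5245.9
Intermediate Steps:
O = 2 (O = -4 + 6 = 2)
V(a) = 1/(3*a) (V(a) = (a/(a²))/3 = (a/a²)/3 = 1/(3*a))
(-17*84)*(V(-4) + O)² = (-17*84)*((⅓)/(-4) + 2)² = -1428*((⅓)*(-¼) + 2)² = -1428*(-1/12 + 2)² = -1428*(23/12)² = -1428*529/144 = -62951/12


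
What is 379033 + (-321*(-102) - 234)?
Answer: 411541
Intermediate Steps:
379033 + (-321*(-102) - 234) = 379033 + (32742 - 234) = 379033 + 32508 = 411541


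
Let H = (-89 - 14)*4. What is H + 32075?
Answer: 31663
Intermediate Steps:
H = -412 (H = -103*4 = -412)
H + 32075 = -412 + 32075 = 31663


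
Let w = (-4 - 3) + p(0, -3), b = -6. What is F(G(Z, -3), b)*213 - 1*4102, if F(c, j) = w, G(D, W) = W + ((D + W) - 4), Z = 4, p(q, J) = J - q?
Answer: -6232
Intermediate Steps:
G(D, W) = -4 + D + 2*W (G(D, W) = W + (-4 + D + W) = -4 + D + 2*W)
w = -10 (w = (-4 - 3) + (-3 - 1*0) = -7 + (-3 + 0) = -7 - 3 = -10)
F(c, j) = -10
F(G(Z, -3), b)*213 - 1*4102 = -10*213 - 1*4102 = -2130 - 4102 = -6232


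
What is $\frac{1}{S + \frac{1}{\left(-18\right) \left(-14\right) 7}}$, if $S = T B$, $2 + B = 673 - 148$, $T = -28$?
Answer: $- \frac{1764}{25832015} \approx -6.8287 \cdot 10^{-5}$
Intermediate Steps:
$B = 523$ ($B = -2 + \left(673 - 148\right) = -2 + 525 = 523$)
$S = -14644$ ($S = \left(-28\right) 523 = -14644$)
$\frac{1}{S + \frac{1}{\left(-18\right) \left(-14\right) 7}} = \frac{1}{-14644 + \frac{1}{\left(-18\right) \left(-14\right) 7}} = \frac{1}{-14644 + \frac{1}{252 \cdot 7}} = \frac{1}{-14644 + \frac{1}{1764}} = \frac{1}{- \frac{25832015}{1764}} = - \frac{1764}{25832015}$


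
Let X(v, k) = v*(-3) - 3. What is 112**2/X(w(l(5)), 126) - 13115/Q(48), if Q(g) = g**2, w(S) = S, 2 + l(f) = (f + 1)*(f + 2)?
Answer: -10171507/94464 ≈ -107.68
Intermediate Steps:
l(f) = -2 + (1 + f)*(2 + f) (l(f) = -2 + (f + 1)*(f + 2) = -2 + (1 + f)*(2 + f))
X(v, k) = -3 - 3*v (X(v, k) = -3*v - 3 = -3 - 3*v)
112**2/X(w(l(5)), 126) - 13115/Q(48) = 112**2/(-3 - 15*(3 + 5)) - 13115/(48**2) = 12544/(-3 - 15*8) - 13115/2304 = 12544/(-3 - 3*40) - 13115*1/2304 = 12544/(-3 - 120) - 13115/2304 = 12544/(-123) - 13115/2304 = 12544*(-1/123) - 13115/2304 = -12544/123 - 13115/2304 = -10171507/94464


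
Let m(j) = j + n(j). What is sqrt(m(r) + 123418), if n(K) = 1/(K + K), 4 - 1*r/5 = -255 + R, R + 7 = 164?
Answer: sqrt(32233673055)/510 ≈ 352.03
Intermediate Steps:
R = 157 (R = -7 + 164 = 157)
r = 510 (r = 20 - 5*(-255 + 157) = 20 - 5*(-98) = 20 + 490 = 510)
n(K) = 1/(2*K)
m(j) = j + 1/(2*j)
sqrt(m(r) + 123418) = sqrt((510 + (1/2)/510) + 123418) = sqrt((510 + (1/2)*(1/510)) + 123418) = sqrt((510 + 1/1020) + 123418) = sqrt(520201/1020 + 123418) = sqrt(126406561/1020) = sqrt(32233673055)/510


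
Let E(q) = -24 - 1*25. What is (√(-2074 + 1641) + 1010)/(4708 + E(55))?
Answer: 1010/4659 + I*√433/4659 ≈ 0.21678 + 0.0044663*I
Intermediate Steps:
E(q) = -49 (E(q) = -24 - 25 = -49)
(√(-2074 + 1641) + 1010)/(4708 + E(55)) = (√(-2074 + 1641) + 1010)/(4708 - 49) = (√(-433) + 1010)/4659 = (I*√433 + 1010)*(1/4659) = (1010 + I*√433)*(1/4659) = 1010/4659 + I*√433/4659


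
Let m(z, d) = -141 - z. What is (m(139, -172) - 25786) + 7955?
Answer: -18111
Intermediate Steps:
(m(139, -172) - 25786) + 7955 = ((-141 - 1*139) - 25786) + 7955 = ((-141 - 139) - 25786) + 7955 = (-280 - 25786) + 7955 = -26066 + 7955 = -18111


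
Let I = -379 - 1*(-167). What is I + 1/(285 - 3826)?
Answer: -750693/3541 ≈ -212.00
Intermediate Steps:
I = -212 (I = -379 + 167 = -212)
I + 1/(285 - 3826) = -212 + 1/(285 - 3826) = -212 + 1/(-3541) = -212 - 1/3541 = -750693/3541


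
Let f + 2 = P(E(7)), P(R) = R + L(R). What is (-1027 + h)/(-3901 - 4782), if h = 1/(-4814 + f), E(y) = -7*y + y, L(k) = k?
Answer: 5032301/42546700 ≈ 0.11828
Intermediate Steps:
E(y) = -6*y
P(R) = 2*R (P(R) = R + R = 2*R)
f = -86 (f = -2 + 2*(-6*7) = -2 + 2*(-42) = -2 - 84 = -86)
h = -1/4900 (h = 1/(-4814 - 86) = 1/(-4900) = -1/4900 ≈ -0.00020408)
(-1027 + h)/(-3901 - 4782) = (-1027 - 1/4900)/(-3901 - 4782) = -5032301/4900/(-8683) = -5032301/4900*(-1/8683) = 5032301/42546700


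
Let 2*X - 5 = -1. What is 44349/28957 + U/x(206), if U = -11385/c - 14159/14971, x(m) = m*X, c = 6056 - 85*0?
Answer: 1649181713238065/1081651754362784 ≈ 1.5247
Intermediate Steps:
X = 2 (X = 5/2 + (½)*(-1) = 5/2 - ½ = 2)
c = 6056 (c = 6056 - 1*0 = 6056 + 0 = 6056)
x(m) = 2*m (x(m) = m*2 = 2*m)
U = -256191739/90664376 (U = -11385/6056 - 14159/14971 = -256191739/90664376 ≈ -2.8257)
44349/28957 + U/x(206) = 44349/28957 - 256191739/(90664376*(2*206)) = 44349*(1/28957) - 256191739/90664376/412 = 44349/28957 - 256191739/90664376*1/412 = 44349/28957 - 256191739/37353722912 = 1649181713238065/1081651754362784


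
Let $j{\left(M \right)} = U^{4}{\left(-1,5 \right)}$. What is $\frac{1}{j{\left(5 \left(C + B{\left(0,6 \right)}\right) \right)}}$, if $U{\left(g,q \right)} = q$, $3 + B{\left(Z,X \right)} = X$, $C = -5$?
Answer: $\frac{1}{625} \approx 0.0016$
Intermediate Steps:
$B{\left(Z,X \right)} = -3 + X$
$j{\left(M \right)} = 625$ ($j{\left(M \right)} = 5^{4} = 625$)
$\frac{1}{j{\left(5 \left(C + B{\left(0,6 \right)}\right) \right)}} = \frac{1}{625}$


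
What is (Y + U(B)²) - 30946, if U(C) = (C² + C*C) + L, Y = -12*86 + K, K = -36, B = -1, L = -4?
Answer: -32010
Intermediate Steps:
Y = -1068 (Y = -12*86 - 36 = -1032 - 36 = -1068)
U(C) = -4 + 2*C² (U(C) = (C² + C*C) - 4 = (C² + C²) - 4 = 2*C² - 4 = -4 + 2*C²)
(Y + U(B)²) - 30946 = (-1068 + (-4 + 2*(-1)²)²) - 30946 = (-1068 + (-4 + 2*1)²) - 30946 = (-1068 + (-4 + 2)²) - 30946 = (-1068 + (-2)²) - 30946 = (-1068 + 4) - 30946 = -1064 - 30946 = -32010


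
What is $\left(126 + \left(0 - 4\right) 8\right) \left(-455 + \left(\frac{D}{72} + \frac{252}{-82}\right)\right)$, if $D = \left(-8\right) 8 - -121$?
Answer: $- \frac{21148355}{492} \approx -42984.0$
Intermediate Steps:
$D = 57$ ($D = -64 + 121 = 57$)
$\left(126 + \left(0 - 4\right) 8\right) \left(-455 + \left(\frac{D}{72} + \frac{252}{-82}\right)\right) = \left(126 + \left(0 - 4\right) 8\right) \left(-455 + \left(\frac{57}{72} + \frac{252}{-82}\right)\right) = \left(126 - 32\right) \left(-455 + \left(57 \cdot \frac{1}{72} + 252 \left(- \frac{1}{82}\right)\right)\right) = \left(126 - 32\right) \left(-455 + \left(\frac{19}{24} - \frac{126}{41}\right)\right) = 94 \left(-455 - \frac{2245}{984}\right) = 94 \left(- \frac{449965}{984}\right) = - \frac{21148355}{492}$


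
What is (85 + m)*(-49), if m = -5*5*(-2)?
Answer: -6615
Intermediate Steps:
m = 50 (m = -25*(-2) = 50)
(85 + m)*(-49) = (85 + 50)*(-49) = 135*(-49) = -6615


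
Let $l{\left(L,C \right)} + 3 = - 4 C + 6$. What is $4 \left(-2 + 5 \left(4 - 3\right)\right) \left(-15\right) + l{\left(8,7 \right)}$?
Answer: $-205$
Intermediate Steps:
$l{\left(L,C \right)} = 3 - 4 C$ ($l{\left(L,C \right)} = -3 - \left(-6 + 4 C\right) = 3 - 4 C$)
$4 \left(-2 + 5 \left(4 - 3\right)\right) \left(-15\right) + l{\left(8,7 \right)} = 4 \left(-2 + 5 \left(4 - 3\right)\right) \left(-15\right) + \left(3 - 28\right) = 4 \left(-2 + 5 \cdot 1\right) \left(-15\right) + \left(3 - 28\right) = 4 \left(-2 + 5\right) \left(-15\right) - 25 = 4 \cdot 3 \left(-15\right) - 25 = 12 \left(-15\right) - 25 = -180 - 25 = -205$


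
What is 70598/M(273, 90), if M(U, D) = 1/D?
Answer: 6353820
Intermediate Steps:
70598/M(273, 90) = 70598/(1/90) = 70598*90 = 6353820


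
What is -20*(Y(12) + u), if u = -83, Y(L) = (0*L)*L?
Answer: 1660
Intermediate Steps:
Y(L) = 0 (Y(L) = 0*L = 0)
-20*(Y(12) + u) = -20*(0 - 83) = -20*(-83) = 1660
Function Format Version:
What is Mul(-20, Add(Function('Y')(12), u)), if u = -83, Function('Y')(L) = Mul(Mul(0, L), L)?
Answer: 1660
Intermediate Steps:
Function('Y')(L) = 0 (Function('Y')(L) = Mul(0, L) = 0)
Mul(-20, Add(Function('Y')(12), u)) = Mul(-20, Add(0, -83)) = Mul(-20, -83) = 1660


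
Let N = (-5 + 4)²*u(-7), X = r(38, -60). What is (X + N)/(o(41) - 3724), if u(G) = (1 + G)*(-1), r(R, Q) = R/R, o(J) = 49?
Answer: -1/525 ≈ -0.0019048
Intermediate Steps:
r(R, Q) = 1
X = 1
u(G) = -1 - G
N = 6 (N = (-5 + 4)²*(-1 - 1*(-7)) = (-1)²*(-1 + 7) = 1*6 = 6)
(X + N)/(o(41) - 3724) = (1 + 6)/(49 - 3724) = 7/(-3675) = 7*(-1/3675) = -1/525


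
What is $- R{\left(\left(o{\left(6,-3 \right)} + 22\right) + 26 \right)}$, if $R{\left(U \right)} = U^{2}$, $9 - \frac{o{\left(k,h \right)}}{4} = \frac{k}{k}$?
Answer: $-6400$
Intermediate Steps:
$o{\left(k,h \right)} = 32$ ($o{\left(k,h \right)} = 36 - 4 \frac{k}{k} = 36 - 4 = 32$)
$- R{\left(\left(o{\left(6,-3 \right)} + 22\right) + 26 \right)} = - \left(\left(32 + 22\right) + 26\right)^{2} = - \left(54 + 26\right)^{2} = - 80^{2} = \left(-1\right) 6400 = -6400$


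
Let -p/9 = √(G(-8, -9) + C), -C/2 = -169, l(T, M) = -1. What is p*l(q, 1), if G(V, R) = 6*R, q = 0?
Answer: 18*√71 ≈ 151.67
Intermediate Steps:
C = 338 (C = -2*(-169) = 338)
p = -18*√71 (p = -9*√(6*(-9) + 338) = -9*√(-54 + 338) = -18*√71 ≈ -151.67)
p*l(q, 1) = -18*√71*(-1) = 18*√71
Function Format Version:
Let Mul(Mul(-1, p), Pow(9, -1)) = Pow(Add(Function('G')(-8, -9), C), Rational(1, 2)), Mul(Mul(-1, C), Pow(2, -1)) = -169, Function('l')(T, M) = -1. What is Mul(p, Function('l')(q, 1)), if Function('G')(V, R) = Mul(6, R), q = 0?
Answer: Mul(18, Pow(71, Rational(1, 2))) ≈ 151.67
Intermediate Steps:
C = 338 (C = Mul(-2, -169) = 338)
p = Mul(-18, Pow(71, Rational(1, 2))) (p = Mul(-9, Pow(Add(Mul(6, -9), 338), Rational(1, 2))) = Mul(-9, Pow(Add(-54, 338), Rational(1, 2))) = Mul(-9, Pow(284, Rational(1, 2))) = Mul(-9, Mul(2, Pow(71, Rational(1, 2)))) = Mul(-18, Pow(71, Rational(1, 2))) ≈ -151.67)
Mul(p, Function('l')(q, 1)) = Mul(Mul(-18, Pow(71, Rational(1, 2))), -1) = Mul(18, Pow(71, Rational(1, 2)))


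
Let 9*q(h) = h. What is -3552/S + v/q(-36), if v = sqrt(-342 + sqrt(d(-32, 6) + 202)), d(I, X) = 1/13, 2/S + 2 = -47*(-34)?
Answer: -2834496 - I*sqrt(57798 - 13*sqrt(34151))/52 ≈ -2.8345e+6 - 4.5262*I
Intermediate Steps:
S = 1/798 (S = 2/(-2 - 47*(-34)) = 2/(-2 + 1598) = 2/1596 = 2*(1/1596) = 1/798 ≈ 0.0012531)
d(I, X) = 1/13
q(h) = h/9
v = sqrt(-342 + sqrt(34151)/13) (v = sqrt(-342 + sqrt(1/13 + 202)) = sqrt(-342 + sqrt(2627/13)) = sqrt(-342 + sqrt(34151)/13) ≈ 18.105*I)
-3552/S + v/q(-36) = -3552/1/798 + (sqrt(-57798 + 13*sqrt(34151))/13)/(((1/9)*(-36))) = -3552*798 + (sqrt(-57798 + 13*sqrt(34151))/13)/(-4) = -2834496 + (sqrt(-57798 + 13*sqrt(34151))/13)*(-1/4) = -2834496 - sqrt(-57798 + 13*sqrt(34151))/52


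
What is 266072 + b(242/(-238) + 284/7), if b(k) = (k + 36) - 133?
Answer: 31655732/119 ≈ 2.6601e+5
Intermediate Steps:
b(k) = -97 + k (b(k) = (36 + k) - 133 = -97 + k)
266072 + b(242/(-238) + 284/7) = 266072 + (-97 + (242/(-238) + 284/7)) = 266072 + (-97 + (242*(-1/238) + 284*(⅐))) = 266072 + (-97 + (-121/119 + 284/7)) = 266072 + (-97 + 4707/119) = 266072 - 6836/119 = 31655732/119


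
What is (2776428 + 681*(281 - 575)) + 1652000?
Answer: 4228214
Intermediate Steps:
(2776428 + 681*(281 - 575)) + 1652000 = (2776428 + 681*(-294)) + 1652000 = (2776428 - 200214) + 1652000 = 2576214 + 1652000 = 4228214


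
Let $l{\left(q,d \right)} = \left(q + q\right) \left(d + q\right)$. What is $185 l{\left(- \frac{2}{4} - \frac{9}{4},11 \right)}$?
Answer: $- \frac{67155}{8} \approx -8394.4$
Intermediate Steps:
$l{\left(q,d \right)} = 2 q \left(d + q\right)$
$185 l{\left(- \frac{2}{4} - \frac{9}{4},11 \right)} = 185 \cdot 2 \left(- \frac{2}{4} - \frac{9}{4}\right) \left(11 - \frac{11}{4}\right) = 185 \cdot 2 \left(\left(-2\right) \frac{1}{4} - \frac{9}{4}\right) \left(11 - \frac{11}{4}\right) = 185 \cdot 2 \left(- \frac{1}{2} - \frac{9}{4}\right) \left(11 - \frac{11}{4}\right) = 185 \cdot 2 \left(- \frac{11}{4}\right) \left(11 - \frac{11}{4}\right) = 185 \cdot 2 \left(- \frac{11}{4}\right) \frac{33}{4} = 185 \left(- \frac{363}{8}\right) = - \frac{67155}{8}$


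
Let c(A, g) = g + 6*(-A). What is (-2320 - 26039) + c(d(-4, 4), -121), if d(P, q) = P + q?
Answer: -28480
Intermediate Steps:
c(A, g) = g - 6*A
(-2320 - 26039) + c(d(-4, 4), -121) = (-2320 - 26039) + (-121 - 6*(-4 + 4)) = -28359 + (-121 - 6*0) = -28359 + (-121 + 0) = -28359 - 121 = -28480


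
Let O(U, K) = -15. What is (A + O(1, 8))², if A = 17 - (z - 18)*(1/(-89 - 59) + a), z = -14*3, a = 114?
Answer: 64079353321/1369 ≈ 4.6807e+7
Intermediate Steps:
z = -42
A = 253694/37 (A = 17 - (-42 - 18)*(1/(-89 - 59) + 114) = 17 - (-60)*(1/(-148) + 114) = 17 - (-60)*(-1/148 + 114) = 17 - (-60)*16871/148 = 17 - 1*(-253065/37) = 17 + 253065/37 = 253694/37 ≈ 6856.6)
(A + O(1, 8))² = (253694/37 - 15)² = (253139/37)² = 64079353321/1369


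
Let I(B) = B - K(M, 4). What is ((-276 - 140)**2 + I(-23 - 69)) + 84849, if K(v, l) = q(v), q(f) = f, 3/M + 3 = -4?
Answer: 1804694/7 ≈ 2.5781e+5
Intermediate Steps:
M = -3/7 (M = 3/(-3 - 4) = 3/(-7) = 3*(-1/7) = -3/7 ≈ -0.42857)
K(v, l) = v
I(B) = 3/7 + B (I(B) = B - 1*(-3/7) = B + 3/7 = 3/7 + B)
((-276 - 140)**2 + I(-23 - 69)) + 84849 = ((-276 - 140)**2 + (3/7 + (-23 - 69))) + 84849 = ((-416)**2 + (3/7 - 92)) + 84849 = (173056 - 641/7) + 84849 = 1210751/7 + 84849 = 1804694/7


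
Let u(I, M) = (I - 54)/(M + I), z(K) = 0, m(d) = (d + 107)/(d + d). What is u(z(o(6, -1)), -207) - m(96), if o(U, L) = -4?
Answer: -3517/4416 ≈ -0.79642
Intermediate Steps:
m(d) = (107 + d)/(2*d) (m(d) = (107 + d)/((2*d)) = (107 + d)*(1/(2*d)) = (107 + d)/(2*d))
u(I, M) = (-54 + I)/(I + M)
u(z(o(6, -1)), -207) - m(96) = (-54 + 0)/(0 - 207) - (107 + 96)/(2*96) = -54/(-207) - 203/(2*96) = -1/207*(-54) - 1*203/192 = 6/23 - 203/192 = -3517/4416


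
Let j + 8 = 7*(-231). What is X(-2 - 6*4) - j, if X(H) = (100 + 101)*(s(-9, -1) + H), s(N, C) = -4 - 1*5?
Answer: -5410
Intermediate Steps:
s(N, C) = -9 (s(N, C) = -4 - 5 = -9)
j = -1625 (j = -8 + 7*(-231) = -8 - 1617 = -1625)
X(H) = -1809 + 201*H (X(H) = (100 + 101)*(-9 + H) = 201*(-9 + H) = -1809 + 201*H)
X(-2 - 6*4) - j = (-1809 + 201*(-2 - 6*4)) - 1*(-1625) = (-1809 + 201*(-2 - 24)) + 1625 = (-1809 + 201*(-26)) + 1625 = (-1809 - 5226) + 1625 = -7035 + 1625 = -5410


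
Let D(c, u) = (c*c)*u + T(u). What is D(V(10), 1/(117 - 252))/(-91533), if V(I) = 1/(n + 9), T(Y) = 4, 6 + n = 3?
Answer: -19439/444850380 ≈ -4.3698e-5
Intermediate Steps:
n = -3 (n = -6 + 3 = -3)
V(I) = ⅙ (V(I) = 1/(-3 + 9) = 1/6 = ⅙)
D(c, u) = 4 + u*c² (D(c, u) = (c*c)*u + 4 = c²*u + 4 = u*c² + 4 = 4 + u*c²)
D(V(10), 1/(117 - 252))/(-91533) = (4 + (⅙)²/(117 - 252))/(-91533) = (4 + (1/36)/(-135))*(-1/91533) = (4 - 1/135*1/36)*(-1/91533) = (4 - 1/4860)*(-1/91533) = (19439/4860)*(-1/91533) = -19439/444850380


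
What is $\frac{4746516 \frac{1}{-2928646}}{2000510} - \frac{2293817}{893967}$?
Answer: $- \frac{3359746568390844448}{1309390248733031955} \approx -2.5659$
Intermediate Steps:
$\frac{4746516 \frac{1}{-2928646}}{2000510} - \frac{2293817}{893967} = 4746516 \left(- \frac{1}{2928646}\right) \frac{1}{2000510} - \frac{2293817}{893967} = \left(- \frac{2373258}{1464323}\right) \frac{1}{2000510} - \frac{2293817}{893967} = - \frac{1186629}{1464696402365} - \frac{2293817}{893967} = - \frac{3359746568390844448}{1309390248733031955}$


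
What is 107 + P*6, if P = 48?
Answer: 395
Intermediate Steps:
107 + P*6 = 107 + 48*6 = 107 + 288 = 395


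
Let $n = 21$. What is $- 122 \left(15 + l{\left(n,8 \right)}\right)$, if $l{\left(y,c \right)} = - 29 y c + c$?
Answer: $591578$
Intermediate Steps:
$l{\left(y,c \right)} = c - 29 c y$ ($l{\left(y,c \right)} = - 29 c y + c = c - 29 c y$)
$- 122 \left(15 + l{\left(n,8 \right)}\right) = - 122 \left(15 + 8 \left(1 - 609\right)\right) = - 122 \left(15 + 8 \left(-608\right)\right) = - 122 \left(15 - 4864\right) = \left(-122\right) \left(-4849\right) = 591578$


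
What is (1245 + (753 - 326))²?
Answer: 2795584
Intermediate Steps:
(1245 + (753 - 326))² = (1245 + 427)² = 1672² = 2795584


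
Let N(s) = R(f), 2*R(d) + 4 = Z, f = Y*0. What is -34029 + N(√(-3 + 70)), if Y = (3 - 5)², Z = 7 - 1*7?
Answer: -34031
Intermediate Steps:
Z = 0 (Z = 7 - 7 = 0)
Y = 4 (Y = (-2)² = 4)
f = 0 (f = 4*0 = 0)
R(d) = -2 (R(d) = -2 + (½)*0 = -2 + 0 = -2)
N(s) = -2
-34029 + N(√(-3 + 70)) = -34029 - 2 = -34031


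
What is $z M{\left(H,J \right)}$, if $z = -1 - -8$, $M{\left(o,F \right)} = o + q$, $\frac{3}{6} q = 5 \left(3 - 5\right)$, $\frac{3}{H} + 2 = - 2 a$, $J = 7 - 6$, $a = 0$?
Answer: $- \frac{301}{2} \approx -150.5$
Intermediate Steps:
$J = 1$
$H = - \frac{3}{2}$ ($H = \frac{3}{-2 - 0} = \frac{3}{-2 + 0} = \frac{3}{-2} = 3 \left(- \frac{1}{2}\right) = - \frac{3}{2} \approx -1.5$)
$q = -20$ ($q = 2 \cdot 5 \left(3 - 5\right) = 2 \cdot 5 \left(-2\right) = 2 \left(-10\right) = -20$)
$M{\left(o,F \right)} = -20 + o$ ($M{\left(o,F \right)} = o - 20 = -20 + o$)
$z = 7$ ($z = -1 + 8 = 7$)
$z M{\left(H,J \right)} = 7 \left(-20 - \frac{3}{2}\right) = 7 \left(- \frac{43}{2}\right) = - \frac{301}{2}$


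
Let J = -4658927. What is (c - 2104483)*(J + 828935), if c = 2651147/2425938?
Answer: 3258903570995463124/404323 ≈ 8.0602e+12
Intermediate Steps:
c = 2651147/2425938 (c = 2651147*(1/2425938) = 2651147/2425938 ≈ 1.0928)
(c - 2104483)*(J + 828935) = (2651147/2425938 - 2104483)*(-4658927 + 828935) = -5105342628907/2425938*(-3829992) = 3258903570995463124/404323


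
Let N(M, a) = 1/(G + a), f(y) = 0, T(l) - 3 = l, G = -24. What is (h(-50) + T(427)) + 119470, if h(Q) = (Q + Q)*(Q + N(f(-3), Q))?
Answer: 4621350/37 ≈ 1.2490e+5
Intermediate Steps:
T(l) = 3 + l
N(M, a) = 1/(-24 + a)
h(Q) = 2*Q*(Q + 1/(-24 + Q)) (h(Q) = (Q + Q)*(Q + 1/(-24 + Q)) = (2*Q)*(Q + 1/(-24 + Q)) = 2*Q*(Q + 1/(-24 + Q)))
(h(-50) + T(427)) + 119470 = (2*(-50)*(1 - 50*(-24 - 50))/(-24 - 50) + (3 + 427)) + 119470 = (2*(-50)*(1 - 50*(-74))/(-74) + 430) + 119470 = (2*(-50)*(-1/74)*(1 + 3700) + 430) + 119470 = (2*(-50)*(-1/74)*3701 + 430) + 119470 = (185050/37 + 430) + 119470 = 200960/37 + 119470 = 4621350/37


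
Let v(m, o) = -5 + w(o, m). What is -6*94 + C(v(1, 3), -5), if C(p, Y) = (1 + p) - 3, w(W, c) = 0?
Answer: -571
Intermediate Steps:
v(m, o) = -5 (v(m, o) = -5 + 0 = -5)
C(p, Y) = -2 + p
-6*94 + C(v(1, 3), -5) = -6*94 + (-2 - 5) = -564 - 7 = -571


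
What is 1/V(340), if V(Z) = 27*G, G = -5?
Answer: -1/135 ≈ -0.0074074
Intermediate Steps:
V(Z) = -135 (V(Z) = 27*(-5) = -135)
1/V(340) = 1/(-135) = -1/135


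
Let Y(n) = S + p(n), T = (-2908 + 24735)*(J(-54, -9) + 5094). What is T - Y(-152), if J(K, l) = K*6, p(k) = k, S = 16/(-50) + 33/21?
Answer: 18220114631/175 ≈ 1.0411e+8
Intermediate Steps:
S = 219/175 (S = 16*(-1/50) + 33*(1/21) = -8/25 + 11/7 = 219/175 ≈ 1.2514)
J(K, l) = 6*K
T = 104114790 (T = (-2908 + 24735)*(6*(-54) + 5094) = 21827*(-324 + 5094) = 21827*4770 = 104114790)
Y(n) = 219/175 + n
T - Y(-152) = 104114790 - (219/175 - 152) = 104114790 - 1*(-26381/175) = 104114790 + 26381/175 = 18220114631/175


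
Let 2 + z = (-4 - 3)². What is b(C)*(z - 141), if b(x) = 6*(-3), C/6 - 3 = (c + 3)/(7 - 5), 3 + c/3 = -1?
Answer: 1692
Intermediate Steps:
c = -12 (c = -9 + 3*(-1) = -9 - 3 = -12)
z = 47 (z = -2 + (-4 - 3)² = -2 + (-7)² = -2 + 49 = 47)
C = -9 (C = 18 + 6*((-12 + 3)/(7 - 5)) = 18 + 6*(-9/2) = 18 - 27 = -9)
b(x) = -18
b(C)*(z - 141) = -18*(47 - 141) = -18*(-94) = 1692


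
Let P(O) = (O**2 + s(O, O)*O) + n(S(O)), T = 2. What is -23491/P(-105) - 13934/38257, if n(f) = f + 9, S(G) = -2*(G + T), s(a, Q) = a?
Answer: -1208935697/851792105 ≈ -1.4193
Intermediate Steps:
S(G) = -4 - 2*G (S(G) = -2*(G + 2) = -2*(2 + G) = -4 - 2*G)
n(f) = 9 + f
P(O) = 5 - 2*O + 2*O**2 (P(O) = (O**2 + O*O) + (9 + (-4 - 2*O)) = (O**2 + O**2) + (5 - 2*O) = 2*O**2 + (5 - 2*O) = 5 - 2*O + 2*O**2)
-23491/P(-105) - 13934/38257 = -23491/(5 - 2*(-105) + 2*(-105)**2) - 13934/38257 = -23491/(5 + 210 + 2*11025) - 13934*1/38257 = -23491/(5 + 210 + 22050) - 13934/38257 = -23491/22265 - 13934/38257 = -1208935697/851792105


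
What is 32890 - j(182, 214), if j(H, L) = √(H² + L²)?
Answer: 32890 - 2*√19730 ≈ 32609.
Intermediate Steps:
32890 - j(182, 214) = 32890 - √(182² + 214²) = 32890 - √(33124 + 45796) = 32890 - √78920 = 32890 - 2*√19730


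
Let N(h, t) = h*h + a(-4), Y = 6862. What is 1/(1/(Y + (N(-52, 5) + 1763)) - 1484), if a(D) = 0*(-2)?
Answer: -11329/16812235 ≈ -0.00067385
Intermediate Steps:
a(D) = 0
N(h, t) = h**2 (N(h, t) = h*h + 0 = h**2 + 0 = h**2)
1/(1/(Y + (N(-52, 5) + 1763)) - 1484) = 1/(1/(6862 + ((-52)**2 + 1763)) - 1484) = 1/(1/(6862 + (2704 + 1763)) - 1484) = 1/(1/(6862 + 4467) - 1484) = 1/(1/11329 - 1484) = 1/(-16812235/11329) = -11329/16812235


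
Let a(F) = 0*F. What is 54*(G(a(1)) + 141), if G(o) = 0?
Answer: 7614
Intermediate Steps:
a(F) = 0
54*(G(a(1)) + 141) = 54*(0 + 141) = 54*141 = 7614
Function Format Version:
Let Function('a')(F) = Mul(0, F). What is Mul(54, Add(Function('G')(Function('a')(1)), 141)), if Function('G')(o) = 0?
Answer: 7614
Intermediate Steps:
Function('a')(F) = 0
Mul(54, Add(Function('G')(Function('a')(1)), 141)) = Mul(54, Add(0, 141)) = Mul(54, 141) = 7614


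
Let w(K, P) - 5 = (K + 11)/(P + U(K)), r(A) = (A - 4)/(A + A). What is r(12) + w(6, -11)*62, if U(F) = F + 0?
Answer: 1493/15 ≈ 99.533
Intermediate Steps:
r(A) = (-4 + A)/(2*A) (r(A) = (-4 + A)/((2*A)) = (-4 + A)*(1/(2*A)) = (-4 + A)/(2*A))
U(F) = F
w(K, P) = 5 + (11 + K)/(K + P) (w(K, P) = 5 + (K + 11)/(P + K) = 5 + (11 + K)/(K + P))
r(12) + w(6, -11)*62 = (1/2)*(-4 + 12)/12 + ((11 + 5*(-11) + 6*6)/(6 - 11))*62 = (1/2)*(1/12)*8 + ((11 - 55 + 36)/(-5))*62 = 1/3 - 1/5*(-8)*62 = 1/3 + (8/5)*62 = 1/3 + 496/5 = 1493/15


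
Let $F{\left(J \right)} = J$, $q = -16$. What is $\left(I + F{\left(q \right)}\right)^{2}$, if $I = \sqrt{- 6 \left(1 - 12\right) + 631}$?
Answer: $\left(16 - \sqrt{697}\right)^{2} \approx 108.18$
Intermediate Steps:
$I = \sqrt{697}$ ($I = \sqrt{\left(-6\right) \left(-11\right) + 631} = \sqrt{66 + 631} = \sqrt{697} \approx 26.401$)
$\left(I + F{\left(q \right)}\right)^{2} = \left(\sqrt{697} - 16\right)^{2} = \left(-16 + \sqrt{697}\right)^{2}$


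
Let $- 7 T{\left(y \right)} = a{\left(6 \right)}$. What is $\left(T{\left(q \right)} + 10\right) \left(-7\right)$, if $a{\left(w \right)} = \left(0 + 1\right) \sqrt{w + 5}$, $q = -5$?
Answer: $-70 + \sqrt{11} \approx -66.683$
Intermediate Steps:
$a{\left(w \right)} = \sqrt{5 + w}$ ($a{\left(w \right)} = 1 \sqrt{5 + w} = \sqrt{5 + w}$)
$T{\left(y \right)} = - \frac{\sqrt{11}}{7}$ ($T{\left(y \right)} = - \frac{\sqrt{5 + 6}}{7} = - \frac{\sqrt{11}}{7}$)
$\left(T{\left(q \right)} + 10\right) \left(-7\right) = \left(- \frac{\sqrt{11}}{7} + 10\right) \left(-7\right) = \left(10 - \frac{\sqrt{11}}{7}\right) \left(-7\right) = -70 + \sqrt{11}$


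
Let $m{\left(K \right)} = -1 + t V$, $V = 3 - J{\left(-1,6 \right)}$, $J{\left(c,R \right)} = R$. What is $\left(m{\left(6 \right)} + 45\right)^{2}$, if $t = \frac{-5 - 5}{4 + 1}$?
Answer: $2500$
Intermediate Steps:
$t = -2$ ($t = - \frac{10}{5} = \left(-10\right) \frac{1}{5} = -2$)
$V = -3$ ($V = 3 - 6 = -3$)
$m{\left(K \right)} = 5$ ($m{\left(K \right)} = -1 - -6 = -1 + 6 = 5$)
$\left(m{\left(6 \right)} + 45\right)^{2} = \left(5 + 45\right)^{2} = 50^{2} = 2500$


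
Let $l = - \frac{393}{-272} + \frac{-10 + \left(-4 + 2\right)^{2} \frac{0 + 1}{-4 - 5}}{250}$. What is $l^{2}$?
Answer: $\frac{184333694281}{93636000000} \approx 1.9686$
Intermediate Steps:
$l = \frac{429341}{306000}$ ($l = \left(-393\right) \left(- \frac{1}{272}\right) + \left(-10 + \left(-2\right)^{2} \cdot 1 \frac{1}{-9}\right) \frac{1}{250} = \frac{393}{272} + \left(-10 + 4 \cdot 1 \left(- \frac{1}{9}\right)\right) \frac{1}{250} = \frac{393}{272} + \left(-10 + 4 \left(- \frac{1}{9}\right)\right) \frac{1}{250} = \frac{393}{272} + \left(-10 - \frac{4}{9}\right) \frac{1}{250} = \frac{393}{272} - \frac{47}{1125} = \frac{429341}{306000} \approx 1.4031$)
$l^{2} = \left(\frac{429341}{306000}\right)^{2} = \frac{184333694281}{93636000000}$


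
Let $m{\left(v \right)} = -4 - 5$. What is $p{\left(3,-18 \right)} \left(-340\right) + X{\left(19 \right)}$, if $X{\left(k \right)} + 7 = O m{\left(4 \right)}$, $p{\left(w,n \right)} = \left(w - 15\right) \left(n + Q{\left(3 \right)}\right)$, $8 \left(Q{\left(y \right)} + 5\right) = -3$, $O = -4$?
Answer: $-95341$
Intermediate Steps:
$m{\left(v \right)} = -9$ ($m{\left(v \right)} = -4 - 5 = -9$)
$Q{\left(y \right)} = - \frac{43}{8}$ ($Q{\left(y \right)} = -5 + \frac{1}{8} \left(-3\right) = -5 - \frac{3}{8} = - \frac{43}{8}$)
$p{\left(w,n \right)} = \left(-15 + w\right) \left(- \frac{43}{8} + n\right)$ ($p{\left(w,n \right)} = \left(w - 15\right) \left(n - \frac{43}{8}\right) = \left(-15 + w\right) \left(- \frac{43}{8} + n\right)$)
$X{\left(k \right)} = 29$ ($X{\left(k \right)} = -7 - -36 = -7 + 36 = 29$)
$p{\left(3,-18 \right)} \left(-340\right) + X{\left(19 \right)} = \left(\frac{645}{8} - -270 - \frac{129}{8} - 54\right) \left(-340\right) + 29 = \left(\frac{645}{8} + 270 - \frac{129}{8} - 54\right) \left(-340\right) + 29 = \frac{561}{2} \left(-340\right) + 29 = -95370 + 29 = -95341$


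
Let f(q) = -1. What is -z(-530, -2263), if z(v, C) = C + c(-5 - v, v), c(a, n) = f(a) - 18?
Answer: 2282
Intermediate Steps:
c(a, n) = -19 (c(a, n) = -1 - 18 = -19)
z(v, C) = -19 + C (z(v, C) = C - 19 = -19 + C)
-z(-530, -2263) = -(-19 - 2263) = -1*(-2282) = 2282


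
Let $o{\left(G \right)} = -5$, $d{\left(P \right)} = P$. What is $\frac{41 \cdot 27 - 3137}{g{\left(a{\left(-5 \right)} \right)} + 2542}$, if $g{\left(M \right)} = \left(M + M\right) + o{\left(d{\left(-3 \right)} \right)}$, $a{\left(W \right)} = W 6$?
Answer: $- \frac{2030}{2477} \approx -0.81954$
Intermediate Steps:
$a{\left(W \right)} = 6 W$
$g{\left(M \right)} = -5 + 2 M$ ($g{\left(M \right)} = \left(M + M\right) - 5 = 2 M - 5 = -5 + 2 M$)
$\frac{41 \cdot 27 - 3137}{g{\left(a{\left(-5 \right)} \right)} + 2542} = \frac{41 \cdot 27 - 3137}{\left(-5 + 2 \cdot 6 \left(-5\right)\right) + 2542} = \frac{1107 - 3137}{\left(-5 + 2 \left(-30\right)\right) + 2542} = - \frac{2030}{\left(-5 - 60\right) + 2542} = - \frac{2030}{-65 + 2542} = - \frac{2030}{2477}$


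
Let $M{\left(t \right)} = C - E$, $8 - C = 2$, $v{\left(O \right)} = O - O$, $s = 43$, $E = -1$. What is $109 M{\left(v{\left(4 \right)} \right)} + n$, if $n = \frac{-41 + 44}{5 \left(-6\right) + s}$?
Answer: $\frac{9922}{13} \approx 763.23$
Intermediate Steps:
$v{\left(O \right)} = 0$
$n = \frac{3}{13}$ ($n = \frac{-41 + 44}{5 \left(-6\right) + 43} = \frac{3}{-30 + 43} = \frac{3}{13} \approx 0.23077$)
$C = 6$ ($C = 8 - 2 = 6$)
$M{\left(t \right)} = 7$ ($M{\left(t \right)} = 6 - -1 = 6 + 1 = 7$)
$109 M{\left(v{\left(4 \right)} \right)} + n = 109 \cdot 7 + \frac{3}{13} = 763 + \frac{3}{13} = \frac{9922}{13}$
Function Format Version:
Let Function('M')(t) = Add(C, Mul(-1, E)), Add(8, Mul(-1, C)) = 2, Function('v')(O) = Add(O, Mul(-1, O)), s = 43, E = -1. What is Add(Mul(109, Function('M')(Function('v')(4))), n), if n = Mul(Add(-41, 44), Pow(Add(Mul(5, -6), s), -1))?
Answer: Rational(9922, 13) ≈ 763.23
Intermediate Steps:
Function('v')(O) = 0
n = Rational(3, 13) (n = Mul(Add(-41, 44), Pow(Add(Mul(5, -6), 43), -1)) = Mul(3, Pow(Add(-30, 43), -1)) = Mul(3, Pow(13, -1)) = Mul(3, Rational(1, 13)) = Rational(3, 13) ≈ 0.23077)
C = 6 (C = Add(8, Mul(-1, 2)) = Add(8, -2) = 6)
Function('M')(t) = 7 (Function('M')(t) = Add(6, Mul(-1, -1)) = Add(6, 1) = 7)
Add(Mul(109, Function('M')(Function('v')(4))), n) = Add(Mul(109, 7), Rational(3, 13)) = Add(763, Rational(3, 13)) = Rational(9922, 13)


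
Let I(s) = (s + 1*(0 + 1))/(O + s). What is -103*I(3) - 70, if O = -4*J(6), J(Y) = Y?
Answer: -1058/21 ≈ -50.381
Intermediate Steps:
O = -24 (O = -4*6 = -24)
I(s) = (1 + s)/(-24 + s) (I(s) = (s + 1*(0 + 1))/(-24 + s) = (s + 1*1)/(-24 + s) = (s + 1)/(-24 + s) = (1 + s)/(-24 + s))
-103*I(3) - 70 = -103*(1 + 3)/(-24 + 3) - 70 = -103*4/(-21) - 70 = -(-103)*4/21 - 70 = -103*(-4/21) - 70 = 412/21 - 70 = -1058/21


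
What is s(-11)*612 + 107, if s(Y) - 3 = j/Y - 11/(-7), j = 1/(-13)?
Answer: 2911903/1001 ≈ 2909.0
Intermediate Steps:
j = -1/13 ≈ -0.076923
s(Y) = 32/7 - 1/(13*Y) (s(Y) = 3 + (-1/(13*Y) - 11/(-7)) = 3 + (-1/(13*Y) - 11*(-⅐)) = 3 + (-1/(13*Y) + 11/7) = 3 + (11/7 - 1/(13*Y)) = 32/7 - 1/(13*Y))
s(-11)*612 + 107 = ((1/91)*(-7 + 416*(-11))/(-11))*612 + 107 = ((1/91)*(-1/11)*(-7 - 4576))*612 + 107 = ((1/91)*(-1/11)*(-4583))*612 + 107 = (4583/1001)*612 + 107 = 2804796/1001 + 107 = 2911903/1001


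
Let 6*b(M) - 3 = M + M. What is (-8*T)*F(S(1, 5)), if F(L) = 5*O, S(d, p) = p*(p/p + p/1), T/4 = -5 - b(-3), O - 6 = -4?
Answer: 1440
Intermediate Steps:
b(M) = 1/2 + M/3 (b(M) = 1/2 + (M + M)/6 = 1/2 + (2*M)/6 = 1/2 + M/3)
O = 2 (O = 6 - 4 = 2)
T = -18 (T = 4*(-5 - (1/2 + (1/3)*(-3))) = 4*(-5 - (1/2 - 1)) = 4*(-5 - 1*(-1/2)) = 4*(-5 + 1/2) = 4*(-9/2) = -18)
S(d, p) = p*(1 + p) (S(d, p) = p*(1 + p*1) = p*(1 + p))
F(L) = 10 (F(L) = 5*2 = 10)
(-8*T)*F(S(1, 5)) = -8*(-18)*10 = 144*10 = 1440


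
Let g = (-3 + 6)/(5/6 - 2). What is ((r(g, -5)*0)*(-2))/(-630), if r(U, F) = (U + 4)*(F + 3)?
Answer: 0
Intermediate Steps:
g = -18/7 (g = 3/(5*(⅙) - 2) = 3/(⅚ - 2) = 3/(-7/6) = 3*(-6/7) = -18/7 ≈ -2.5714)
r(U, F) = (3 + F)*(4 + U) (r(U, F) = (4 + U)*(3 + F) = (3 + F)*(4 + U))
((r(g, -5)*0)*(-2))/(-630) = (((12 + 3*(-18/7) + 4*(-5) - 5*(-18/7))*0)*(-2))/(-630) = (((12 - 54/7 - 20 + 90/7)*0)*(-2))*(-1/630) = (-20/7*0*(-2))*(-1/630) = (0*(-2))*(-1/630) = 0*(-1/630) = 0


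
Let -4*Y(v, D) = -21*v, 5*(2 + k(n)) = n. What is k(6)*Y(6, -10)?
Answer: -126/5 ≈ -25.200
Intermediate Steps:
k(n) = -2 + n/5
Y(v, D) = 21*v/4 (Y(v, D) = -(-21)*v/4 = 21*v/4)
k(6)*Y(6, -10) = (-2 + (1/5)*6)*((21/4)*6) = (-2 + 6/5)*(63/2) = -4/5*63/2 = -126/5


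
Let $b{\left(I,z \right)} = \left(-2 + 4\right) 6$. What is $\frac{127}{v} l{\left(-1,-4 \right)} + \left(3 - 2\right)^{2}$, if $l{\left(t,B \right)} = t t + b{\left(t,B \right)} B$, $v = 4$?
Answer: $- \frac{5965}{4} \approx -1491.3$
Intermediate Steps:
$b{\left(I,z \right)} = 12$ ($b{\left(I,z \right)} = 2 \cdot 6 = 12$)
$l{\left(t,B \right)} = t^{2} + 12 B$ ($l{\left(t,B \right)} = t t + 12 B = t^{2} + 12 B$)
$\frac{127}{v} l{\left(-1,-4 \right)} + \left(3 - 2\right)^{2} = \frac{127}{4} \left(\left(-1\right)^{2} + 12 \left(-4\right)\right) + \left(3 - 2\right)^{2} = 127 \cdot \frac{1}{4} \left(1 - 48\right) + 1^{2} = \frac{127}{4} \left(-47\right) + 1 = - \frac{5969}{4} + 1 = - \frac{5965}{4}$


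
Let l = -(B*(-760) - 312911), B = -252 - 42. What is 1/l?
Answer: 1/89471 ≈ 1.1177e-5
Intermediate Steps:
B = -294
l = 89471 (l = -(-294*(-760) - 312911) = -(223440 - 312911) = -1*(-89471) = 89471)
1/l = 1/89471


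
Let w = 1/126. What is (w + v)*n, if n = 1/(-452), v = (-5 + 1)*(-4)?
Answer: -2017/56952 ≈ -0.035416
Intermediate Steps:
v = 16 (v = -4*(-4) = 16)
w = 1/126 ≈ 0.0079365
n = -1/452 ≈ -0.0022124
(w + v)*n = (1/126 + 16)*(-1/452) = (2017/126)*(-1/452) = -2017/56952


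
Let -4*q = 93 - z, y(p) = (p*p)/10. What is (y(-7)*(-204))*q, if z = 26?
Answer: 167433/10 ≈ 16743.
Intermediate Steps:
y(p) = p**2/10 (y(p) = p**2*(1/10) = p**2/10)
q = -67/4 (q = -(93 - 1*26)/4 = -(93 - 26)/4 = -1/4*67 = -67/4 ≈ -16.750)
(y(-7)*(-204))*q = (((1/10)*(-7)**2)*(-204))*(-67/4) = (((1/10)*49)*(-204))*(-67/4) = ((49/10)*(-204))*(-67/4) = -4998/5*(-67/4) = 167433/10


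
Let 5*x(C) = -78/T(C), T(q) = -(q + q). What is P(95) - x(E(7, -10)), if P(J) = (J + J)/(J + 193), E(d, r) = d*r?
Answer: 19433/25200 ≈ 0.77115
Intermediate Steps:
T(q) = -2*q
P(J) = 2*J/(193 + J) (P(J) = (2*J)/(193 + J) = 2*J/(193 + J))
x(C) = 39/(5*C) (x(C) = (-78*(-1/(2*C)))/5 = (-(-39)/C)/5 = (39/C)/5 = 39/(5*C))
P(95) - x(E(7, -10)) = 2*95/(193 + 95) - 39/(5*(7*(-10))) = 2*95/288 - 39/(5*(-70)) = 2*95*(1/288) - 39*(-1)/(5*70) = 95/144 - 1*(-39/350) = 95/144 + 39/350 = 19433/25200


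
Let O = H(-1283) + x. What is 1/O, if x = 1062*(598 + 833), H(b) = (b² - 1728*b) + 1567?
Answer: 1/5384402 ≈ 1.8572e-7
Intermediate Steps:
H(b) = 1567 + b² - 1728*b
x = 1519722 (x = 1062*1431 = 1519722)
O = 5384402 (O = (1567 + (-1283)² - 1728*(-1283)) + 1519722 = (1567 + 1646089 + 2217024) + 1519722 = 3864680 + 1519722 = 5384402)
1/O = 1/5384402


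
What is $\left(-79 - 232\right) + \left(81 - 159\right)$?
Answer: $-389$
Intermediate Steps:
$\left(-79 - 232\right) + \left(81 - 159\right) = -311 + \left(81 - 159\right) = -311 - 78 = -389$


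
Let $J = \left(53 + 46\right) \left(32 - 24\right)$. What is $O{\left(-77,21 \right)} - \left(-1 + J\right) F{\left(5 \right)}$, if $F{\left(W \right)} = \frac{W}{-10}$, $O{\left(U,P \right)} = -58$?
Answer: $\frac{675}{2} \approx 337.5$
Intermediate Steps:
$F{\left(W \right)} = - \frac{W}{10}$ ($F{\left(W \right)} = W \left(- \frac{1}{10}\right) = - \frac{W}{10}$)
$J = 792$ ($J = 99 \cdot 8 = 792$)
$O{\left(-77,21 \right)} - \left(-1 + J\right) F{\left(5 \right)} = -58 - \left(-1 + 792\right) \left(\left(- \frac{1}{10}\right) 5\right) = -58 - 791 \left(- \frac{1}{2}\right) = -58 - - \frac{791}{2} = -58 + \frac{791}{2} = \frac{675}{2}$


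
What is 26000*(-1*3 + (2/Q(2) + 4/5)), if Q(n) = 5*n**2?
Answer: -54600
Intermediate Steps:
26000*(-1*3 + (2/Q(2) + 4/5)) = 26000*(-1*3 + (2/((5*2**2)) + 4/5)) = 26000*(-3 + (2/((5*4)) + 4*(1/5))) = 26000*(-3 + (2/20 + 4/5)) = 26000*(-3 + (2*(1/20) + 4/5)) = 26000*(-3 + (1/10 + 4/5)) = 26000*(-3 + 9/10) = 26000*(-21/10) = -54600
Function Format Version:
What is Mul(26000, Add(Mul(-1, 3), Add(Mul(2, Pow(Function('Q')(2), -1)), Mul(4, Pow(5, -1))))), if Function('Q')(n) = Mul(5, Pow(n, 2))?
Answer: -54600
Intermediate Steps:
Mul(26000, Add(Mul(-1, 3), Add(Mul(2, Pow(Function('Q')(2), -1)), Mul(4, Pow(5, -1))))) = Mul(26000, Add(Mul(-1, 3), Add(Mul(2, Pow(Mul(5, Pow(2, 2)), -1)), Mul(4, Pow(5, -1))))) = Mul(26000, Add(-3, Add(Mul(2, Pow(Mul(5, 4), -1)), Mul(4, Rational(1, 5))))) = Mul(26000, Add(-3, Add(Mul(2, Pow(20, -1)), Rational(4, 5)))) = Mul(26000, Add(-3, Add(Mul(2, Rational(1, 20)), Rational(4, 5)))) = Mul(26000, Add(-3, Add(Rational(1, 10), Rational(4, 5)))) = Mul(26000, Add(-3, Rational(9, 10))) = Mul(26000, Rational(-21, 10)) = -54600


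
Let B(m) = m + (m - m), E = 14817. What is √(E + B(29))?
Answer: √14846 ≈ 121.84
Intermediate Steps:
B(m) = m (B(m) = m + 0 = m)
√(E + B(29)) = √(14817 + 29) = √14846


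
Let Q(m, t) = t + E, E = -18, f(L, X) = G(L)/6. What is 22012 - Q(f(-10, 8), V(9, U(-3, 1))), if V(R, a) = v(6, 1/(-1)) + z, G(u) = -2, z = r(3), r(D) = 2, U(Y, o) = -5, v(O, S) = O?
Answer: 22022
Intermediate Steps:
z = 2
f(L, X) = -1/3 (f(L, X) = -2/6 = -2*1/6 = -1/3)
V(R, a) = 8 (V(R, a) = 6 + 2 = 8)
Q(m, t) = -18 + t (Q(m, t) = t - 18 = -18 + t)
22012 - Q(f(-10, 8), V(9, U(-3, 1))) = 22012 - (-18 + 8) = 22012 - 1*(-10) = 22012 + 10 = 22022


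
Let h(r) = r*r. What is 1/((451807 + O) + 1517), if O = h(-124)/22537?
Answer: 727/329567044 ≈ 2.2059e-6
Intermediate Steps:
h(r) = r²
O = 496/727 (O = (-124)²/22537 = 15376*(1/22537) = 496/727 ≈ 0.68226)
1/((451807 + O) + 1517) = 1/((451807 + 496/727) + 1517) = 1/(328464185/727 + 1517) = 1/(329567044/727) = 727/329567044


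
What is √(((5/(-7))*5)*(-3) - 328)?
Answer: I*√15547/7 ≈ 17.813*I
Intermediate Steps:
√(((5/(-7))*5)*(-3) - 328) = √(((5*(-⅐))*5)*(-3) - 328) = √(-5/7*5*(-3) - 328) = √(-25/7*(-3) - 328) = √(75/7 - 328) = √(-2221/7) = I*√15547/7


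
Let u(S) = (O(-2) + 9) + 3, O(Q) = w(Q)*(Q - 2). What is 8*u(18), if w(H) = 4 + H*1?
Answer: 32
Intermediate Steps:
w(H) = 4 + H
O(Q) = (-2 + Q)*(4 + Q) (O(Q) = (4 + Q)*(Q - 2) = (4 + Q)*(-2 + Q) = (-2 + Q)*(4 + Q))
u(S) = 4 (u(S) = ((-2 - 2)*(4 - 2) + 9) + 3 = (-4*2 + 9) + 3 = (-8 + 9) + 3 = 1 + 3 = 4)
8*u(18) = 8*4 = 32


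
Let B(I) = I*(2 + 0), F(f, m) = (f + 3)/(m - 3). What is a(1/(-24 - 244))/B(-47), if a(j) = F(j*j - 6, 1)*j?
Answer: 215471/3618780416 ≈ 5.9542e-5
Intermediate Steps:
F(f, m) = (3 + f)/(-3 + m)
B(I) = 2*I (B(I) = I*2 = 2*I)
a(j) = j*(3/2 - j²/2) (a(j) = ((3 + (j*j - 6))/(-3 + 1))*j = ((3 + (j² - 6))/(-2))*j = (-(3 + (-6 + j²))/2)*j = (-(-3 + j²)/2)*j = (3/2 - j²/2)*j = j*(3/2 - j²/2))
a(1/(-24 - 244))/B(-47) = ((3 - (1/(-24 - 244))²)/(2*(-24 - 244)))/((2*(-47))) = ((½)*(3 - (1/(-268))²)/(-268))/(-94) = ((½)*(-1/268)*(3 - (-1/268)²))*(-1/94) = ((½)*(-1/268)*(3 - 1*1/71824))*(-1/94) = ((½)*(-1/268)*(3 - 1/71824))*(-1/94) = ((½)*(-1/268)*(215471/71824))*(-1/94) = -215471/38497664*(-1/94) = 215471/3618780416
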